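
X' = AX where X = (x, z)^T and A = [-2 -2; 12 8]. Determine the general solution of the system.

x(t) = K_1e^(4t) - K_2e^(2t), z(t) = -3K_1e^(4t) + 2K_2e^(2t)

Coefficient matrix A = [[-2, -2], [12, 8]].
Characteristic polynomial det(A - λI) = λ^2 - 6λ + 8 = 0.
Eigenvalues λ = 4, 2.
For λ=4: (A-λI) row 1 is [-6, -2], so an eigenvector is (1, -3).
For λ=2: (A-λI) row 1 is [-4, -2], so an eigenvector is (-1, 2).
General solution: K_1e^(4t)(1,-3) + K_2e^(2t)(-1,2).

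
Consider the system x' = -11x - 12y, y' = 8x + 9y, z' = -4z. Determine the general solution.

Coefficient matrix A = [[-11, -12, 0], [8, 9, 0], [0, 0, -4]].
det(A - λI) = 0 gives eigenvalues λ = 1, -3, -4.
For λ=1: eigenvector (-1,1,0).
For λ=-3: eigenvector (-3,2,0).
For λ=-4: eigenvector (0,0,1).
General solution: c_1e^(t)(-1,1,0) + c_2e^(-3t)(-3,2,0) + c_3e^(-4t)(0,0,1).

x(t) = -c_1e^(t) - 3c_2e^(-3t), y(t) = c_1e^(t) + 2c_2e^(-3t), z(t) = c_3e^(-4t)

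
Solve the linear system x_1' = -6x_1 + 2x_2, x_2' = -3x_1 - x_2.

Coefficient matrix A = [[-6, 2], [-3, -1]].
Characteristic polynomial det(A - λI) = λ^2 + 7λ + 12 = 0.
Eigenvalues λ = -4, -3.
For λ=-4: (A-λI) row 1 is [-2, 2], so an eigenvector is (1, 1).
For λ=-3: (A-λI) row 1 is [-3, 2], so an eigenvector is (2, 3).
General solution: c_1e^(-4t)(1,1) + c_2e^(-3t)(2,3).

x_1(t) = c_1e^(-4t) + 2c_2e^(-3t), x_2(t) = c_1e^(-4t) + 3c_2e^(-3t)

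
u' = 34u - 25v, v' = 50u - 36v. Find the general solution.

u(t) = -C_1e^(-t)sin(5t) + 2C_1e^(-t)cos(5t) + 2C_2e^(-t)sin(5t) + C_2e^(-t)cos(5t), v(t) = -C_1e^(-t)sin(5t) + 3C_1e^(-t)cos(5t) + 3C_2e^(-t)sin(5t) + C_2e^(-t)cos(5t)

Coefficient matrix A = [[34, -25], [50, -36]].
Characteristic polynomial det(A - λI) = λ^2 + 2λ + 26 = 0.
Eigenvalues λ = -1 ± 5i (complex conjugate pair).
For λ=-1+5i: an eigenvector is (2,3) - i(-1,-1) = (2 + i, 3 + i).
A real fundamental pair from Re and Im of e^((-1+5i)t)v: X_1 = e^(-t)(cos(5t)·(2,3) + sin(5t)·(-1,-1)), X_2 = e^(-t)(sin(5t)·(2,3) - cos(5t)·(-1,-1)).
General solution: C_1X_1 + C_2X_2.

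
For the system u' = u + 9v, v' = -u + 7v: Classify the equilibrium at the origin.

A = [[1,9],[-1,7]]; det(A-λI) = λ^2 - 8λ + 16.
repeated λ = 4 with a single eigenvector.

unstable improper node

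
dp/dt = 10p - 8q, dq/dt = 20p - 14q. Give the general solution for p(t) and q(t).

Coefficient matrix A = [[10, -8], [20, -14]].
Characteristic polynomial det(A - λI) = λ^2 + 4λ + 20 = 0.
Eigenvalues λ = -2 ± 4i (complex conjugate pair).
For λ=-2+4i: an eigenvector is (-1,-1) - i(-1,-2) = (-1 + i, -1 + 2i).
A real fundamental pair from Re and Im of e^((-2+4i)t)v: X_1 = e^(-2t)(cos(4t)·(-1,-1) + sin(4t)·(-1,-2)), X_2 = e^(-2t)(sin(4t)·(-1,-1) - cos(4t)·(-1,-2)).
General solution: C_1X_1 + C_2X_2.

p(t) = -C_1e^(-2t)sin(4t) - C_1e^(-2t)cos(4t) - C_2e^(-2t)sin(4t) + C_2e^(-2t)cos(4t), q(t) = -2C_1e^(-2t)sin(4t) - C_1e^(-2t)cos(4t) - C_2e^(-2t)sin(4t) + 2C_2e^(-2t)cos(4t)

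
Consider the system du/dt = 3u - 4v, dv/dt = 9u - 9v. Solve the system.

u(t) = -2K_1e^(-3t) - 2K_2te^(-3t) - K_2e^(-3t), v(t) = -3K_1e^(-3t) - 3K_2te^(-3t) - K_2e^(-3t)

Coefficient matrix A = [[3, -4], [9, -9]].
Characteristic polynomial det(A - λI) = λ^2 + 6λ + 9 = 0.
Single eigenvalue λ = -3 with algebraic multiplicity 2.
Eigenvector v = (-2,-3); generalized eigenvector w with (A-λI)w=v is (-1,-1).
General solution: e^(-3t)[K_1·v + K_2·(t·v + w)].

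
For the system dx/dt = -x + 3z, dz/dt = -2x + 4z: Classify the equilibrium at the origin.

unstable node

A = [[-1,3],[-2,4]]; det(A-λI) = λ^2 - 3λ + 2.
λ = 1, 2: both positive.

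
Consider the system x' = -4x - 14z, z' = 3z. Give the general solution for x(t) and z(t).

Coefficient matrix A = [[-4, -14], [0, 3]].
Characteristic polynomial det(A - λI) = λ^2 + λ - 12 = 0.
Eigenvalues λ = 3, -4.
For λ=3: (A-λI) row 1 is [-7, -14], so an eigenvector is (2, -1).
For λ=-4: (A-λI) row 1 is [0, -14], so an eigenvector is (-1, 0).
General solution: c_1e^(3t)(2,-1) + c_2e^(-4t)(-1,0).

x(t) = 2c_1e^(3t) - c_2e^(-4t), z(t) = -c_1e^(3t)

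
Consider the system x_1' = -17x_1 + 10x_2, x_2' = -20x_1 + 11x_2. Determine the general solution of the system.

Coefficient matrix A = [[-17, 10], [-20, 11]].
Characteristic polynomial det(A - λI) = λ^2 + 6λ + 13 = 0.
Eigenvalues λ = -3 ± 2i (complex conjugate pair).
For λ=-3+2i: an eigenvector is (-1,-1) - i(2,3) = (-1 - 2i, -1 - 3i).
A real fundamental pair from Re and Im of e^((-3+2i)t)v: X_1 = e^(-3t)(cos(2t)·(-1,-1) + sin(2t)·(2,3)), X_2 = e^(-3t)(sin(2t)·(-1,-1) - cos(2t)·(2,3)).
General solution: C_1X_1 + C_2X_2.

x_1(t) = 2C_1e^(-3t)sin(2t) - C_1e^(-3t)cos(2t) - C_2e^(-3t)sin(2t) - 2C_2e^(-3t)cos(2t), x_2(t) = 3C_1e^(-3t)sin(2t) - C_1e^(-3t)cos(2t) - C_2e^(-3t)sin(2t) - 3C_2e^(-3t)cos(2t)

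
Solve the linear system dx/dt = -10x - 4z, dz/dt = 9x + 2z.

x(t) = -2c_1e^(-4t) - 2c_2te^(-4t) - c_2e^(-4t), z(t) = 3c_1e^(-4t) + 3c_2te^(-4t) + 2c_2e^(-4t)

Coefficient matrix A = [[-10, -4], [9, 2]].
Characteristic polynomial det(A - λI) = λ^2 + 8λ + 16 = 0.
Single eigenvalue λ = -4 with algebraic multiplicity 2.
Eigenvector v = (-2,3); generalized eigenvector w with (A-λI)w=v is (-1,2).
General solution: e^(-4t)[c_1·v + c_2·(t·v + w)].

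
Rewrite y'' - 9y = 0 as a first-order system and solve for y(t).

Let x_1 = y, x_2 = y'. Then x_1' = x_2 and x_2' = 9x_1.
A = [[0,1],[9,0]]; det(A-λI) = λ^2 - 9.
Eigenvalues λ = 3, -3 with eigenvectors (1,3), (1,-3).

y(t) = C_1e^(3t) + C_2e^(-3t)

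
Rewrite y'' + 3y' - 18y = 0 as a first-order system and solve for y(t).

y(t) = C_1e^(-6t) + C_2e^(3t)

Let x_1 = y, x_2 = y'. Then x_1' = x_2 and x_2' = 18x_1 - 3x_2.
A = [[0,1],[18,-3]]; det(A-λI) = λ^2 + 3λ - 18.
Eigenvalues λ = -6, 3 with eigenvectors (1,-6), (1,3).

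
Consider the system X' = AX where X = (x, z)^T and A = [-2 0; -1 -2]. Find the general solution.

x(t) = c_2e^(-2t), z(t) = -c_1e^(-2t) - c_2te^(-2t) + c_2e^(-2t)

Coefficient matrix A = [[-2, 0], [-1, -2]].
Characteristic polynomial det(A - λI) = λ^2 + 4λ + 4 = 0.
Single eigenvalue λ = -2 with algebraic multiplicity 2.
Eigenvector v = (0,-1); generalized eigenvector w with (A-λI)w=v is (1,1).
General solution: e^(-2t)[c_1·v + c_2·(t·v + w)].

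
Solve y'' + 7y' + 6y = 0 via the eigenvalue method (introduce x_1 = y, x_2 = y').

Let x_1 = y, x_2 = y'. Then x_1' = x_2 and x_2' = -6x_1 - 7x_2.
A = [[0,1],[-6,-7]]; det(A-λI) = λ^2 + 7λ + 6.
Eigenvalues λ = -1, -6 with eigenvectors (1,-1), (1,-6).

y(t) = c_1e^(-t) + c_2e^(-6t)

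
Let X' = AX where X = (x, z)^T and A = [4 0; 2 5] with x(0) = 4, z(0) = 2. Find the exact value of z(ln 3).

1782

A = [[4,0],[2,5]]; eigenvalues λ = 4, 5.
Eigenvectors: (-1,2) for λ=4, (0,-1) for λ=5.
From the initial condition, c_1 = -4, c_2 = -10.
z(ln 3) = (-4)(3^4)(2) + (-10)(3^5)(-1) = 1782.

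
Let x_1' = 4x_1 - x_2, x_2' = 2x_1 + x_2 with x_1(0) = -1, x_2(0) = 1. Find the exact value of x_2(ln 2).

-8

A = [[4,-1],[2,1]]; eigenvalues λ = 2, 3.
Eigenvectors: (1,2) for λ=2, (1,1) for λ=3.
From the initial condition, c_1 = 2, c_2 = -3.
x_2(ln 2) = (2)(2^2)(2) + (-3)(2^3)(1) = -8.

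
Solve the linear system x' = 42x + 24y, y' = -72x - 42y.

Coefficient matrix A = [[42, 24], [-72, -42]].
Characteristic polynomial det(A - λI) = λ^2 - 36 = 0.
Eigenvalues λ = 6, -6.
For λ=6: (A-λI) row 1 is [36, 24], so an eigenvector is (2, -3).
For λ=-6: (A-λI) row 1 is [48, 24], so an eigenvector is (1, -2).
General solution: c_1e^(6t)(2,-3) + c_2e^(-6t)(1,-2).

x(t) = 2c_1e^(6t) + c_2e^(-6t), y(t) = -3c_1e^(6t) - 2c_2e^(-6t)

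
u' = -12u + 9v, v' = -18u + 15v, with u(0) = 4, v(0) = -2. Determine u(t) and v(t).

u(t) = -6e^(6t) + 10e^(-3t), v(t) = -12e^(6t) + 10e^(-3t)

Coefficient matrix A = [[-12, 9], [-18, 15]].
Characteristic polynomial det(A - λI) = λ^2 - 3λ - 18 = 0.
Eigenvalues λ = -3, 6.
For λ=-3: (A-λI) row 1 is [-9, 9], so an eigenvector is (1, 1).
For λ=6: (A-λI) row 1 is [-18, 9], so an eigenvector is (-1, -2).
General solution: c_1e^(-3t)(1,1) + c_2e^(6t)(-1,-2).
Applying u(0)=4, v(0)=-2 gives c_1=10, c_2=6.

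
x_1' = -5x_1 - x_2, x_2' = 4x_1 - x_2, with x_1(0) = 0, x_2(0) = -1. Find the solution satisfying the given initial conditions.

x_1(t) = te^(-3t), x_2(t) = -2te^(-3t) - e^(-3t)

Coefficient matrix A = [[-5, -1], [4, -1]].
Characteristic polynomial det(A - λI) = λ^2 + 6λ + 9 = 0.
Single eigenvalue λ = -3 with algebraic multiplicity 2.
Eigenvector v = (1,-2); generalized eigenvector w with (A-λI)w=v is (1,-3).
General solution: e^(-3t)[K_1·v + K_2·(t·v + w)].
Applying x_1(0)=0, x_2(0)=-1 gives K_1=-1, K_2=1.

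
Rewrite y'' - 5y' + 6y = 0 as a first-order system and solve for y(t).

Let x_1 = y, x_2 = y'. Then x_1' = x_2 and x_2' = -6x_1 + 5x_2.
A = [[0,1],[-6,5]]; det(A-λI) = λ^2 - 5λ + 6.
Eigenvalues λ = 3, 2 with eigenvectors (1,3), (1,2).

y(t) = c_1e^(3t) + c_2e^(2t)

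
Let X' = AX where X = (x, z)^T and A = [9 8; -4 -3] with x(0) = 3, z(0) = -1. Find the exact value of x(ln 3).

969

A = [[9,8],[-4,-3]]; eigenvalues λ = 5, 1.
Eigenvectors: (2,-1) for λ=5, (1,-1) for λ=1.
From the initial condition, c_1 = 2, c_2 = -1.
x(ln 3) = (2)(3^5)(2) + (-1)(3^1)(1) = 969.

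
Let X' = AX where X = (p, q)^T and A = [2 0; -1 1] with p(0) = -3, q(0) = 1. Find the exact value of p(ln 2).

A = [[2,0],[-1,1]]; eigenvalues λ = 2, 1.
Eigenvectors: (-1,1) for λ=2, (0,-1) for λ=1.
From the initial condition, c_1 = 3, c_2 = 2.
p(ln 2) = (3)(2^2)(-1) + (2)(2^1)(0) = -12.

-12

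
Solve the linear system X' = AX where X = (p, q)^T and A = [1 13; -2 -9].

Coefficient matrix A = [[1, 13], [-2, -9]].
Characteristic polynomial det(A - λI) = λ^2 + 8λ + 17 = 0.
Eigenvalues λ = -4 ± i (complex conjugate pair).
For λ=-4+i: an eigenvector is (2,-1) - i(-3,1) = (2 + 3i, -1 - i).
A real fundamental pair from Re and Im of e^((-4+i)t)v: X_1 = e^(-4t)(cos(t)·(2,-1) + sin(t)·(-3,1)), X_2 = e^(-4t)(sin(t)·(2,-1) - cos(t)·(-3,1)).
General solution: K_1X_1 + K_2X_2.

p(t) = -3K_1e^(-4t)sin(t) + 2K_1e^(-4t)cos(t) + 2K_2e^(-4t)sin(t) + 3K_2e^(-4t)cos(t), q(t) = K_1e^(-4t)sin(t) - K_1e^(-4t)cos(t) - K_2e^(-4t)sin(t) - K_2e^(-4t)cos(t)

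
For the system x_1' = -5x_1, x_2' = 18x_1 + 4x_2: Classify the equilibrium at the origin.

A = [[-5,0],[18,4]]; det(A-λI) = λ^2 + λ - 20.
λ = 4, -5: opposite signs.

saddle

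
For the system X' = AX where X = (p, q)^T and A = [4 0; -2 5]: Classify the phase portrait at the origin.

unstable node

A = [[4,0],[-2,5]]; det(A-λI) = λ^2 - 9λ + 20.
λ = 4, 5: both positive.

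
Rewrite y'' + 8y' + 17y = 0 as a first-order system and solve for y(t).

Let x_1 = y, x_2 = y'. Then x_1' = x_2 and x_2' = -17x_1 - 8x_2.
A = [[0,1],[-17,-8]]; det(A-λI) = λ^2 + 8λ + 17.
Eigenvalues λ = -4 ± i.

y(t) = C_1e^(-4t)cos(t) + C_2e^(-4t)sin(t)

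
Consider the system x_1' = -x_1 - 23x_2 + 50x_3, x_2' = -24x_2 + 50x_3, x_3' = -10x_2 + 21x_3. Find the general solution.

x_1(t) = K_1e^(-t) + 5K_2e^(-4t) + 2K_3e^(t), x_2(t) = 5K_2e^(-4t) + 2K_3e^(t), x_3(t) = 2K_2e^(-4t) + K_3e^(t)

Coefficient matrix A = [[-1, -23, 50], [0, -24, 50], [0, -10, 21]].
det(A - λI) = 0 gives eigenvalues λ = -1, -4, 1.
For λ=-1: eigenvector (1,0,0).
For λ=-4: eigenvector (5,5,2).
For λ=1: eigenvector (2,2,1).
General solution: K_1e^(-t)(1,0,0) + K_2e^(-4t)(5,5,2) + K_3e^(t)(2,2,1).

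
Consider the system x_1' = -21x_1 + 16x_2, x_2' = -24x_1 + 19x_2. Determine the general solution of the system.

x_1(t) = 2K_1e^(3t) + K_2e^(-5t), x_2(t) = 3K_1e^(3t) + K_2e^(-5t)

Coefficient matrix A = [[-21, 16], [-24, 19]].
Characteristic polynomial det(A - λI) = λ^2 + 2λ - 15 = 0.
Eigenvalues λ = 3, -5.
For λ=3: (A-λI) row 1 is [-24, 16], so an eigenvector is (2, 3).
For λ=-5: (A-λI) row 1 is [-16, 16], so an eigenvector is (1, 1).
General solution: K_1e^(3t)(2,3) + K_2e^(-5t)(1,1).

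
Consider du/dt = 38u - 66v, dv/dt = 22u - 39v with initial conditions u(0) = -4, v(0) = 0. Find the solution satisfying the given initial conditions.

Coefficient matrix A = [[38, -66], [22, -39]].
Characteristic polynomial det(A - λI) = λ^2 + λ - 30 = 0.
Eigenvalues λ = -6, 5.
For λ=-6: (A-λI) row 1 is [44, -66], so an eigenvector is (3, 2).
For λ=5: (A-λI) row 1 is [33, -66], so an eigenvector is (-2, -1).
General solution: c_1e^(-6t)(3,2) + c_2e^(5t)(-2,-1).
Applying u(0)=-4, v(0)=0 gives c_1=4, c_2=8.

u(t) = -16e^(5t) + 12e^(-6t), v(t) = -8e^(5t) + 8e^(-6t)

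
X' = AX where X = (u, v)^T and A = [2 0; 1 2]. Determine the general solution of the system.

Coefficient matrix A = [[2, 0], [1, 2]].
Characteristic polynomial det(A - λI) = λ^2 - 4λ + 4 = 0.
Single eigenvalue λ = 2 with algebraic multiplicity 2.
Eigenvector v = (0,1); generalized eigenvector w with (A-λI)w=v is (1,3).
General solution: e^(2t)[K_1·v + K_2·(t·v + w)].

u(t) = K_2e^(2t), v(t) = K_1e^(2t) + K_2te^(2t) + 3K_2e^(2t)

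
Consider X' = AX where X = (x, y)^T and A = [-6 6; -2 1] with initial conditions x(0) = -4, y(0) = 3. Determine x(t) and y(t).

x(t) = 30e^(-2t) - 34e^(-3t), y(t) = 20e^(-2t) - 17e^(-3t)

Coefficient matrix A = [[-6, 6], [-2, 1]].
Characteristic polynomial det(A - λI) = λ^2 + 5λ + 6 = 0.
Eigenvalues λ = -3, -2.
For λ=-3: (A-λI) row 1 is [-3, 6], so an eigenvector is (2, 1).
For λ=-2: (A-λI) row 1 is [-4, 6], so an eigenvector is (-3, -2).
General solution: c_1e^(-3t)(2,1) + c_2e^(-2t)(-3,-2).
Applying x(0)=-4, y(0)=3 gives c_1=-17, c_2=-10.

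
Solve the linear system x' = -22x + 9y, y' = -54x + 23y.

x(t) = -C_1e^(-4t) - C_2e^(5t), y(t) = -2C_1e^(-4t) - 3C_2e^(5t)

Coefficient matrix A = [[-22, 9], [-54, 23]].
Characteristic polynomial det(A - λI) = λ^2 - λ - 20 = 0.
Eigenvalues λ = -4, 5.
For λ=-4: (A-λI) row 1 is [-18, 9], so an eigenvector is (-1, -2).
For λ=5: (A-λI) row 1 is [-27, 9], so an eigenvector is (-1, -3).
General solution: C_1e^(-4t)(-1,-2) + C_2e^(5t)(-1,-3).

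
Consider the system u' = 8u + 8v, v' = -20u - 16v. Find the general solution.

Coefficient matrix A = [[8, 8], [-20, -16]].
Characteristic polynomial det(A - λI) = λ^2 + 8λ + 32 = 0.
Eigenvalues λ = -4 ± 4i (complex conjugate pair).
For λ=-4+4i: an eigenvector is (1,-2) - i(-1,1) = (1 + i, -2 - i).
A real fundamental pair from Re and Im of e^((-4+4i)t)v: X_1 = e^(-4t)(cos(4t)·(1,-2) + sin(4t)·(-1,1)), X_2 = e^(-4t)(sin(4t)·(1,-2) - cos(4t)·(-1,1)).
General solution: K_1X_1 + K_2X_2.

u(t) = -K_1e^(-4t)sin(4t) + K_1e^(-4t)cos(4t) + K_2e^(-4t)sin(4t) + K_2e^(-4t)cos(4t), v(t) = K_1e^(-4t)sin(4t) - 2K_1e^(-4t)cos(4t) - 2K_2e^(-4t)sin(4t) - K_2e^(-4t)cos(4t)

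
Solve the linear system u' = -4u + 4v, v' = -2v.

u(t) = C_1e^(-4t) - 2C_2e^(-2t), v(t) = -C_2e^(-2t)

Coefficient matrix A = [[-4, 4], [0, -2]].
Characteristic polynomial det(A - λI) = λ^2 + 6λ + 8 = 0.
Eigenvalues λ = -4, -2.
For λ=-4: (A-λI) row 1 is [0, 4], so an eigenvector is (1, 0).
For λ=-2: (A-λI) row 1 is [-2, 4], so an eigenvector is (-2, -1).
General solution: C_1e^(-4t)(1,0) + C_2e^(-2t)(-2,-1).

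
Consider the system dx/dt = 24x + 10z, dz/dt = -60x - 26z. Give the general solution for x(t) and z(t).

Coefficient matrix A = [[24, 10], [-60, -26]].
Characteristic polynomial det(A - λI) = λ^2 + 2λ - 24 = 0.
Eigenvalues λ = 4, -6.
For λ=4: (A-λI) row 1 is [20, 10], so an eigenvector is (-1, 2).
For λ=-6: (A-λI) row 1 is [30, 10], so an eigenvector is (1, -3).
General solution: C_1e^(4t)(-1,2) + C_2e^(-6t)(1,-3).

x(t) = -C_1e^(4t) + C_2e^(-6t), z(t) = 2C_1e^(4t) - 3C_2e^(-6t)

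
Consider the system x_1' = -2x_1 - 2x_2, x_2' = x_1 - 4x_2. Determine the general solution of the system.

Coefficient matrix A = [[-2, -2], [1, -4]].
Characteristic polynomial det(A - λI) = λ^2 + 6λ + 10 = 0.
Eigenvalues λ = -3 ± i (complex conjugate pair).
For λ=-3+i: an eigenvector is (-1,-1) - i(1,0) = (-1 - i, -1).
A real fundamental pair from Re and Im of e^((-3+i)t)v: X_1 = e^(-3t)(cos(t)·(-1,-1) + sin(t)·(1,0)), X_2 = e^(-3t)(sin(t)·(-1,-1) - cos(t)·(1,0)).
General solution: K_1X_1 + K_2X_2.

x_1(t) = K_1e^(-3t)sin(t) - K_1e^(-3t)cos(t) - K_2e^(-3t)sin(t) - K_2e^(-3t)cos(t), x_2(t) = -K_1e^(-3t)cos(t) - K_2e^(-3t)sin(t)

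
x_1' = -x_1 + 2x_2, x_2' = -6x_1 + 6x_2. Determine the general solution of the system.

x_1(t) = 2C_1e^(2t) + C_2e^(3t), x_2(t) = 3C_1e^(2t) + 2C_2e^(3t)

Coefficient matrix A = [[-1, 2], [-6, 6]].
Characteristic polynomial det(A - λI) = λ^2 - 5λ + 6 = 0.
Eigenvalues λ = 2, 3.
For λ=2: (A-λI) row 1 is [-3, 2], so an eigenvector is (2, 3).
For λ=3: (A-λI) row 1 is [-4, 2], so an eigenvector is (1, 2).
General solution: C_1e^(2t)(2,3) + C_2e^(3t)(1,2).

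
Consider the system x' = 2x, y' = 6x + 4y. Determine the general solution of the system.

Coefficient matrix A = [[2, 0], [6, 4]].
Characteristic polynomial det(A - λI) = λ^2 - 6λ + 8 = 0.
Eigenvalues λ = 4, 2.
For λ=4: (A-λI) row 1 is [-2, 0], so an eigenvector is (0, 1).
For λ=2: (A-λI) row 2 is [6, 2], so an eigenvector is (-1, 3).
General solution: K_1e^(4t)(0,1) + K_2e^(2t)(-1,3).

x(t) = -K_2e^(2t), y(t) = K_1e^(4t) + 3K_2e^(2t)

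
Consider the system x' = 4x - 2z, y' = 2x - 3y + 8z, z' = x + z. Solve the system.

Coefficient matrix A = [[4, 0, -2], [2, -3, 8], [1, 0, 1]].
det(A - λI) = 0 gives eigenvalues λ = 2, -3, 3.
For λ=2: eigenvector (-1,-2,-1).
For λ=-3: eigenvector (0,1,0).
For λ=3: eigenvector (2,2,1).
General solution: C_1e^(2t)(-1,-2,-1) + C_2e^(-3t)(0,1,0) + C_3e^(3t)(2,2,1).

x(t) = -C_1e^(2t) + 2C_3e^(3t), y(t) = -2C_1e^(2t) + C_2e^(-3t) + 2C_3e^(3t), z(t) = -C_1e^(2t) + C_3e^(3t)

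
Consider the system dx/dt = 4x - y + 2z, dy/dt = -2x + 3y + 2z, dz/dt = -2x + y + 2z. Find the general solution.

x(t) = -C_2e^(3t) + C_3e^(2t), y(t) = 2C_1e^(4t) - 3C_2e^(3t) + 2C_3e^(2t), z(t) = C_1e^(4t) - C_2e^(3t)

Coefficient matrix A = [[4, -1, 2], [-2, 3, 2], [-2, 1, 2]].
det(A - λI) = 0 gives eigenvalues λ = 4, 3, 2.
For λ=4: eigenvector (0,2,1).
For λ=3: eigenvector (-1,-3,-1).
For λ=2: eigenvector (1,2,0).
General solution: C_1e^(4t)(0,2,1) + C_2e^(3t)(-1,-3,-1) + C_3e^(2t)(1,2,0).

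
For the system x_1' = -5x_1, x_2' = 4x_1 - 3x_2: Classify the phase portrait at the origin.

A = [[-5,0],[4,-3]]; det(A-λI) = λ^2 + 8λ + 15.
λ = -3, -5: both negative.

stable node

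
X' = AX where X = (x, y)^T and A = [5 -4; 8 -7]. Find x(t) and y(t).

Coefficient matrix A = [[5, -4], [8, -7]].
Characteristic polynomial det(A - λI) = λ^2 + 2λ - 3 = 0.
Eigenvalues λ = 1, -3.
For λ=1: (A-λI) row 1 is [4, -4], so an eigenvector is (1, 1).
For λ=-3: (A-λI) row 1 is [8, -4], so an eigenvector is (1, 2).
General solution: C_1e^(t)(1,1) + C_2e^(-3t)(1,2).

x(t) = C_1e^(t) + C_2e^(-3t), y(t) = C_1e^(t) + 2C_2e^(-3t)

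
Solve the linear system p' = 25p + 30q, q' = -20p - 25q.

Coefficient matrix A = [[25, 30], [-20, -25]].
Characteristic polynomial det(A - λI) = λ^2 - 25 = 0.
Eigenvalues λ = 5, -5.
For λ=5: (A-λI) row 1 is [20, 30], so an eigenvector is (3, -2).
For λ=-5: (A-λI) row 1 is [30, 30], so an eigenvector is (-1, 1).
General solution: C_1e^(5t)(3,-2) + C_2e^(-5t)(-1,1).

p(t) = 3C_1e^(5t) - C_2e^(-5t), q(t) = -2C_1e^(5t) + C_2e^(-5t)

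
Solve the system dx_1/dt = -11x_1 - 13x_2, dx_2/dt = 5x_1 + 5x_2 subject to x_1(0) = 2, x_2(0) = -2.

Coefficient matrix A = [[-11, -13], [5, 5]].
Characteristic polynomial det(A - λI) = λ^2 + 6λ + 10 = 0.
Eigenvalues λ = -3 ± i (complex conjugate pair).
For λ=-3+i: an eigenvector is (-2,1) - i(3,-2) = (-2 - 3i, 1 + 2i).
A real fundamental pair from Re and Im of e^((-3+i)t)v: X_1 = e^(-3t)(cos(t)·(-2,1) + sin(t)·(3,-2)), X_2 = e^(-3t)(sin(t)·(-2,1) - cos(t)·(3,-2)).
General solution: c_1X_1 + c_2X_2.
Applying x_1(0)=2, x_2(0)=-2 gives c_1=2, c_2=-2.

x_1(t) = 10e^(-3t)sin(t) + 2e^(-3t)cos(t), x_2(t) = -6e^(-3t)sin(t) - 2e^(-3t)cos(t)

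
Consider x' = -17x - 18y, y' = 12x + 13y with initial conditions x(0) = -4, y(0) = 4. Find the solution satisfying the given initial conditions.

Coefficient matrix A = [[-17, -18], [12, 13]].
Characteristic polynomial det(A - λI) = λ^2 + 4λ - 5 = 0.
Eigenvalues λ = 1, -5.
For λ=1: (A-λI) row 1 is [-18, -18], so an eigenvector is (1, -1).
For λ=-5: (A-λI) row 1 is [-12, -18], so an eigenvector is (-3, 2).
General solution: K_1e^(t)(1,-1) + K_2e^(-5t)(-3,2).
Applying x(0)=-4, y(0)=4 gives K_1=-4, K_2=0.

x(t) = -4e^(t), y(t) = 4e^(t)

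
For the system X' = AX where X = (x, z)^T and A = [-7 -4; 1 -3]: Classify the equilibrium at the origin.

stable improper node

A = [[-7,-4],[1,-3]]; det(A-λI) = λ^2 + 10λ + 25.
repeated λ = -5 with a single eigenvector.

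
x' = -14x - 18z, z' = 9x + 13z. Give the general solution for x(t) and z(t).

x(t) = 2K_1e^(-5t) + K_2e^(4t), z(t) = -K_1e^(-5t) - K_2e^(4t)

Coefficient matrix A = [[-14, -18], [9, 13]].
Characteristic polynomial det(A - λI) = λ^2 + λ - 20 = 0.
Eigenvalues λ = -5, 4.
For λ=-5: (A-λI) row 1 is [-9, -18], so an eigenvector is (2, -1).
For λ=4: (A-λI) row 1 is [-18, -18], so an eigenvector is (1, -1).
General solution: K_1e^(-5t)(2,-1) + K_2e^(4t)(1,-1).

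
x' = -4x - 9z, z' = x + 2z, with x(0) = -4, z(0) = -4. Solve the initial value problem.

x(t) = 48te^(-t) - 4e^(-t), z(t) = -16te^(-t) - 4e^(-t)

Coefficient matrix A = [[-4, -9], [1, 2]].
Characteristic polynomial det(A - λI) = λ^2 + 2λ + 1 = 0.
Single eigenvalue λ = -1 with algebraic multiplicity 2.
Eigenvector v = (3,-1); generalized eigenvector w with (A-λI)w=v is (2,-1).
General solution: e^(-t)[C_1·v + C_2·(t·v + w)].
Applying x(0)=-4, z(0)=-4 gives C_1=-12, C_2=16.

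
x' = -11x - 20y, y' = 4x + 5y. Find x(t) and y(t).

x(t) = -2c_1e^(-3t)sin(4t) + c_1e^(-3t)cos(4t) + c_2e^(-3t)sin(4t) + 2c_2e^(-3t)cos(4t), y(t) = c_1e^(-3t)sin(4t) - c_2e^(-3t)cos(4t)

Coefficient matrix A = [[-11, -20], [4, 5]].
Characteristic polynomial det(A - λI) = λ^2 + 6λ + 25 = 0.
Eigenvalues λ = -3 ± 4i (complex conjugate pair).
For λ=-3+4i: an eigenvector is (1,0) - i(-2,1) = (1 + 2i, 0 - i).
A real fundamental pair from Re and Im of e^((-3+4i)t)v: X_1 = e^(-3t)(cos(4t)·(1,0) + sin(4t)·(-2,1)), X_2 = e^(-3t)(sin(4t)·(1,0) - cos(4t)·(-2,1)).
General solution: c_1X_1 + c_2X_2.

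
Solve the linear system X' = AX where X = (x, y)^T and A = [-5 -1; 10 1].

Coefficient matrix A = [[-5, -1], [10, 1]].
Characteristic polynomial det(A - λI) = λ^2 + 4λ + 5 = 0.
Eigenvalues λ = -2 ± i (complex conjugate pair).
For λ=-2+i: an eigenvector is (-1,3) - i(0,-1) = (-1, 3 + i).
A real fundamental pair from Re and Im of e^((-2+i)t)v: X_1 = e^(-2t)(cos(t)·(-1,3) + sin(t)·(0,-1)), X_2 = e^(-2t)(sin(t)·(-1,3) - cos(t)·(0,-1)).
General solution: K_1X_1 + K_2X_2.

x(t) = -K_1e^(-2t)cos(t) - K_2e^(-2t)sin(t), y(t) = -K_1e^(-2t)sin(t) + 3K_1e^(-2t)cos(t) + 3K_2e^(-2t)sin(t) + K_2e^(-2t)cos(t)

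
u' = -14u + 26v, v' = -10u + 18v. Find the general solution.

u(t) = 2K_1e^(2t)sin(2t) + 3K_1e^(2t)cos(2t) + 3K_2e^(2t)sin(2t) - 2K_2e^(2t)cos(2t), v(t) = K_1e^(2t)sin(2t) + 2K_1e^(2t)cos(2t) + 2K_2e^(2t)sin(2t) - K_2e^(2t)cos(2t)

Coefficient matrix A = [[-14, 26], [-10, 18]].
Characteristic polynomial det(A - λI) = λ^2 - 4λ + 8 = 0.
Eigenvalues λ = 2 ± 2i (complex conjugate pair).
For λ=2+2i: an eigenvector is (3,2) - i(2,1) = (3 - 2i, 2 - i).
A real fundamental pair from Re and Im of e^((2+2i)t)v: X_1 = e^(2t)(cos(2t)·(3,2) + sin(2t)·(2,1)), X_2 = e^(2t)(sin(2t)·(3,2) - cos(2t)·(2,1)).
General solution: K_1X_1 + K_2X_2.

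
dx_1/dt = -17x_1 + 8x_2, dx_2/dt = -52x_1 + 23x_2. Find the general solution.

x_1(t) = c_1e^(3t)sin(4t) - c_1e^(3t)cos(4t) - c_2e^(3t)sin(4t) - c_2e^(3t)cos(4t), x_2(t) = 3c_1e^(3t)sin(4t) - 2c_1e^(3t)cos(4t) - 2c_2e^(3t)sin(4t) - 3c_2e^(3t)cos(4t)

Coefficient matrix A = [[-17, 8], [-52, 23]].
Characteristic polynomial det(A - λI) = λ^2 - 6λ + 25 = 0.
Eigenvalues λ = 3 ± 4i (complex conjugate pair).
For λ=3+4i: an eigenvector is (-1,-2) - i(1,3) = (-1 - i, -2 - 3i).
A real fundamental pair from Re and Im of e^((3+4i)t)v: X_1 = e^(3t)(cos(4t)·(-1,-2) + sin(4t)·(1,3)), X_2 = e^(3t)(sin(4t)·(-1,-2) - cos(4t)·(1,3)).
General solution: c_1X_1 + c_2X_2.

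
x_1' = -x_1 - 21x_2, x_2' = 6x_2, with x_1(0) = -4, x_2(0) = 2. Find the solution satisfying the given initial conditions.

x_1(t) = -6e^(6t) + 2e^(-t), x_2(t) = 2e^(6t)

Coefficient matrix A = [[-1, -21], [0, 6]].
Characteristic polynomial det(A - λI) = λ^2 - 5λ - 6 = 0.
Eigenvalues λ = 6, -1.
For λ=6: (A-λI) row 1 is [-7, -21], so an eigenvector is (-3, 1).
For λ=-1: (A-λI) row 1 is [0, -21], so an eigenvector is (1, 0).
General solution: C_1e^(6t)(-3,1) + C_2e^(-t)(1,0).
Applying x_1(0)=-4, x_2(0)=2 gives C_1=2, C_2=2.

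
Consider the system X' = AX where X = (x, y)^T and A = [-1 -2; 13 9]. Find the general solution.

Coefficient matrix A = [[-1, -2], [13, 9]].
Characteristic polynomial det(A - λI) = λ^2 - 8λ + 17 = 0.
Eigenvalues λ = 4 ± i (complex conjugate pair).
For λ=4+i: an eigenvector is (1,-2) - i(-1,3) = (1 + i, -2 - 3i).
A real fundamental pair from Re and Im of e^((4+i)t)v: X_1 = e^(4t)(cos(t)·(1,-2) + sin(t)·(-1,3)), X_2 = e^(4t)(sin(t)·(1,-2) - cos(t)·(-1,3)).
General solution: c_1X_1 + c_2X_2.

x(t) = -c_1e^(4t)sin(t) + c_1e^(4t)cos(t) + c_2e^(4t)sin(t) + c_2e^(4t)cos(t), y(t) = 3c_1e^(4t)sin(t) - 2c_1e^(4t)cos(t) - 2c_2e^(4t)sin(t) - 3c_2e^(4t)cos(t)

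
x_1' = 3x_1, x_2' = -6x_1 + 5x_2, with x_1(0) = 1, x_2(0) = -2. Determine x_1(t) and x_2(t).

Coefficient matrix A = [[3, 0], [-6, 5]].
Characteristic polynomial det(A - λI) = λ^2 - 8λ + 15 = 0.
Eigenvalues λ = 3, 5.
For λ=3: (A-λI) row 2 is [-6, 2], so an eigenvector is (-1, -3).
For λ=5: (A-λI) row 1 is [-2, 0], so an eigenvector is (0, -1).
General solution: C_1e^(3t)(-1,-3) + C_2e^(5t)(0,-1).
Applying x_1(0)=1, x_2(0)=-2 gives C_1=-1, C_2=5.

x_1(t) = e^(3t), x_2(t) = -5e^(5t) + 3e^(3t)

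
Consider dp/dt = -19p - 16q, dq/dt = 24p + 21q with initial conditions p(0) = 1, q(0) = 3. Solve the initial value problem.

Coefficient matrix A = [[-19, -16], [24, 21]].
Characteristic polynomial det(A - λI) = λ^2 - 2λ - 15 = 0.
Eigenvalues λ = 5, -3.
For λ=5: (A-λI) row 1 is [-24, -16], so an eigenvector is (2, -3).
For λ=-3: (A-λI) row 1 is [-16, -16], so an eigenvector is (-1, 1).
General solution: c_1e^(5t)(2,-3) + c_2e^(-3t)(-1,1).
Applying p(0)=1, q(0)=3 gives c_1=-4, c_2=-9.

p(t) = -8e^(5t) + 9e^(-3t), q(t) = 12e^(5t) - 9e^(-3t)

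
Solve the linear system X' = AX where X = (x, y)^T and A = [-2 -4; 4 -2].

Coefficient matrix A = [[-2, -4], [4, -2]].
Characteristic polynomial det(A - λI) = λ^2 + 4λ + 20 = 0.
Eigenvalues λ = -2 ± 4i (complex conjugate pair).
For λ=-2+4i: an eigenvector is (0,-1) - i(1,0) = (0 - i, -1).
A real fundamental pair from Re and Im of e^((-2+4i)t)v: X_1 = e^(-2t)(cos(4t)·(0,-1) + sin(4t)·(1,0)), X_2 = e^(-2t)(sin(4t)·(0,-1) - cos(4t)·(1,0)).
General solution: c_1X_1 + c_2X_2.

x(t) = c_1e^(-2t)sin(4t) - c_2e^(-2t)cos(4t), y(t) = -c_1e^(-2t)cos(4t) - c_2e^(-2t)sin(4t)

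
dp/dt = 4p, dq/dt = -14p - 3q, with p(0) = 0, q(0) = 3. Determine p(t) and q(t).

Coefficient matrix A = [[4, 0], [-14, -3]].
Characteristic polynomial det(A - λI) = λ^2 - λ - 12 = 0.
Eigenvalues λ = 4, -3.
For λ=4: (A-λI) row 2 is [-14, -7], so an eigenvector is (-1, 2).
For λ=-3: (A-λI) row 1 is [7, 0], so an eigenvector is (0, 1).
General solution: C_1e^(4t)(-1,2) + C_2e^(-3t)(0,1).
Applying p(0)=0, q(0)=3 gives C_1=0, C_2=3.

p(t) = 0, q(t) = 3e^(-3t)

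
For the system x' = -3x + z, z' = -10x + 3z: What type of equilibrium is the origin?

A = [[-3,1],[-10,3]]; det(A-λI) = λ^2 + 1.
λ = 0 ± i: zero real part.

center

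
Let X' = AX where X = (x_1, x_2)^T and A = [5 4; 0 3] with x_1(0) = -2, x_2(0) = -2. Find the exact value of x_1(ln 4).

-5888

A = [[5,4],[0,3]]; eigenvalues λ = 3, 5.
Eigenvectors: (2,-1) for λ=3, (-1,0) for λ=5.
From the initial condition, c_1 = 2, c_2 = 6.
x_1(ln 4) = (2)(4^3)(2) + (6)(4^5)(-1) = -5888.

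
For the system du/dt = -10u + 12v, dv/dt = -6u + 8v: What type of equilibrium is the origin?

A = [[-10,12],[-6,8]]; det(A-λI) = λ^2 + 2λ - 8.
λ = -4, 2: opposite signs.

saddle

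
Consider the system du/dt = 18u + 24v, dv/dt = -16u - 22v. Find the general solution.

Coefficient matrix A = [[18, 24], [-16, -22]].
Characteristic polynomial det(A - λI) = λ^2 + 4λ - 12 = 0.
Eigenvalues λ = -6, 2.
For λ=-6: (A-λI) row 1 is [24, 24], so an eigenvector is (-1, 1).
For λ=2: (A-λI) row 1 is [16, 24], so an eigenvector is (3, -2).
General solution: K_1e^(-6t)(-1,1) + K_2e^(2t)(3,-2).

u(t) = -K_1e^(-6t) + 3K_2e^(2t), v(t) = K_1e^(-6t) - 2K_2e^(2t)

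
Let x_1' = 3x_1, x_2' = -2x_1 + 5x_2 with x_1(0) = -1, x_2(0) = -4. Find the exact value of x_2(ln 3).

-756

A = [[3,0],[-2,5]]; eigenvalues λ = 3, 5.
Eigenvectors: (-1,-1) for λ=3, (0,1) for λ=5.
From the initial condition, c_1 = 1, c_2 = -3.
x_2(ln 3) = (1)(3^3)(-1) + (-3)(3^5)(1) = -756.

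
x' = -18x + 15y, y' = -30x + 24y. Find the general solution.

Coefficient matrix A = [[-18, 15], [-30, 24]].
Characteristic polynomial det(A - λI) = λ^2 - 6λ + 18 = 0.
Eigenvalues λ = 3 ± 3i (complex conjugate pair).
For λ=3+3i: an eigenvector is (1,1) - i(-2,-3) = (1 + 2i, 1 + 3i).
A real fundamental pair from Re and Im of e^((3+3i)t)v: X_1 = e^(3t)(cos(3t)·(1,1) + sin(3t)·(-2,-3)), X_2 = e^(3t)(sin(3t)·(1,1) - cos(3t)·(-2,-3)).
General solution: C_1X_1 + C_2X_2.

x(t) = -2C_1e^(3t)sin(3t) + C_1e^(3t)cos(3t) + C_2e^(3t)sin(3t) + 2C_2e^(3t)cos(3t), y(t) = -3C_1e^(3t)sin(3t) + C_1e^(3t)cos(3t) + C_2e^(3t)sin(3t) + 3C_2e^(3t)cos(3t)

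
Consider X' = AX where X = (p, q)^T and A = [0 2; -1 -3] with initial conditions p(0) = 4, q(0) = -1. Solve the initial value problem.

p(t) = 6e^(-t) - 2e^(-2t), q(t) = -3e^(-t) + 2e^(-2t)

Coefficient matrix A = [[0, 2], [-1, -3]].
Characteristic polynomial det(A - λI) = λ^2 + 3λ + 2 = 0.
Eigenvalues λ = -2, -1.
For λ=-2: (A-λI) row 1 is [2, 2], so an eigenvector is (-1, 1).
For λ=-1: (A-λI) row 1 is [1, 2], so an eigenvector is (-2, 1).
General solution: c_1e^(-2t)(-1,1) + c_2e^(-t)(-2,1).
Applying p(0)=4, q(0)=-1 gives c_1=2, c_2=-3.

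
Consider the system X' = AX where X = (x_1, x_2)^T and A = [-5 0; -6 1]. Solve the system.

x_1(t) = -C_1e^(-5t), x_2(t) = -C_1e^(-5t) + C_2e^(t)

Coefficient matrix A = [[-5, 0], [-6, 1]].
Characteristic polynomial det(A - λI) = λ^2 + 4λ - 5 = 0.
Eigenvalues λ = -5, 1.
For λ=-5: (A-λI) row 2 is [-6, 6], so an eigenvector is (-1, -1).
For λ=1: (A-λI) row 1 is [-6, 0], so an eigenvector is (0, 1).
General solution: C_1e^(-5t)(-1,-1) + C_2e^(t)(0,1).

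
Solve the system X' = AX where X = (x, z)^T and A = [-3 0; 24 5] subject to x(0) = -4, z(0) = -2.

Coefficient matrix A = [[-3, 0], [24, 5]].
Characteristic polynomial det(A - λI) = λ^2 - 2λ - 15 = 0.
Eigenvalues λ = 5, -3.
For λ=5: (A-λI) row 1 is [-8, 0], so an eigenvector is (0, -1).
For λ=-3: (A-λI) row 2 is [24, 8], so an eigenvector is (-1, 3).
General solution: C_1e^(5t)(0,-1) + C_2e^(-3t)(-1,3).
Applying x(0)=-4, z(0)=-2 gives C_1=14, C_2=4.

x(t) = -4e^(-3t), z(t) = -14e^(5t) + 12e^(-3t)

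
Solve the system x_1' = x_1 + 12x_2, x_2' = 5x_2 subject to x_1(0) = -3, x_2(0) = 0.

Coefficient matrix A = [[1, 12], [0, 5]].
Characteristic polynomial det(A - λI) = λ^2 - 6λ + 5 = 0.
Eigenvalues λ = 1, 5.
For λ=1: (A-λI) row 1 is [0, 12], so an eigenvector is (-1, 0).
For λ=5: (A-λI) row 1 is [-4, 12], so an eigenvector is (-3, -1).
General solution: K_1e^(t)(-1,0) + K_2e^(5t)(-3,-1).
Applying x_1(0)=-3, x_2(0)=0 gives K_1=3, K_2=0.

x_1(t) = -3e^(t), x_2(t) = 0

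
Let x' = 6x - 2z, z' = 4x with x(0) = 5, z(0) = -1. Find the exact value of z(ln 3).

783

A = [[6,-2],[4,0]]; eigenvalues λ = 2, 4.
Eigenvectors: (-1,-2) for λ=2, (-1,-1) for λ=4.
From the initial condition, c_1 = 6, c_2 = -11.
z(ln 3) = (6)(3^2)(-2) + (-11)(3^4)(-1) = 783.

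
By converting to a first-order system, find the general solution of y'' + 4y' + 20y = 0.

y(t) = K_1e^(-2t)cos(4t) + K_2e^(-2t)sin(4t)

Let x_1 = y, x_2 = y'. Then x_1' = x_2 and x_2' = -20x_1 - 4x_2.
A = [[0,1],[-20,-4]]; det(A-λI) = λ^2 + 4λ + 20.
Eigenvalues λ = -2 ± 4i.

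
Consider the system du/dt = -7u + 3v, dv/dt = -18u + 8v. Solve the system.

u(t) = -C_1e^(2t) + C_2e^(-t), v(t) = -3C_1e^(2t) + 2C_2e^(-t)

Coefficient matrix A = [[-7, 3], [-18, 8]].
Characteristic polynomial det(A - λI) = λ^2 - λ - 2 = 0.
Eigenvalues λ = 2, -1.
For λ=2: (A-λI) row 1 is [-9, 3], so an eigenvector is (-1, -3).
For λ=-1: (A-λI) row 1 is [-6, 3], so an eigenvector is (1, 2).
General solution: C_1e^(2t)(-1,-3) + C_2e^(-t)(1,2).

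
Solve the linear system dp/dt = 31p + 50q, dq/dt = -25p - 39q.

Coefficient matrix A = [[31, 50], [-25, -39]].
Characteristic polynomial det(A - λI) = λ^2 + 8λ + 41 = 0.
Eigenvalues λ = -4 ± 5i (complex conjugate pair).
For λ=-4+5i: an eigenvector is (1,-1) - i(-3,2) = (1 + 3i, -1 - 2i).
A real fundamental pair from Re and Im of e^((-4+5i)t)v: X_1 = e^(-4t)(cos(5t)·(1,-1) + sin(5t)·(-3,2)), X_2 = e^(-4t)(sin(5t)·(1,-1) - cos(5t)·(-3,2)).
General solution: K_1X_1 + K_2X_2.

p(t) = -3K_1e^(-4t)sin(5t) + K_1e^(-4t)cos(5t) + K_2e^(-4t)sin(5t) + 3K_2e^(-4t)cos(5t), q(t) = 2K_1e^(-4t)sin(5t) - K_1e^(-4t)cos(5t) - K_2e^(-4t)sin(5t) - 2K_2e^(-4t)cos(5t)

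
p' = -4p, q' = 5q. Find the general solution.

p(t) = -K_2e^(-4t), q(t) = K_1e^(5t)

Coefficient matrix A = [[-4, 0], [0, 5]].
Characteristic polynomial det(A - λI) = λ^2 - λ - 20 = 0.
Eigenvalues λ = 5, -4.
For λ=5: (A-λI) row 1 is [-9, 0], so an eigenvector is (0, 1).
For λ=-4: (A-λI) row 2 is [0, 9], so an eigenvector is (-1, 0).
General solution: K_1e^(5t)(0,1) + K_2e^(-4t)(-1,0).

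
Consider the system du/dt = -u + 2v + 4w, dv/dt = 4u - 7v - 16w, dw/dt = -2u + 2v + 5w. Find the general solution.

u(t) = -c_2e^(-3t) + c_3e^(-t), v(t) = -2c_1e^(t) + 3c_2e^(-3t) - 2c_3e^(-t), w(t) = c_1e^(t) - c_2e^(-3t) + c_3e^(-t)

Coefficient matrix A = [[-1, 2, 4], [4, -7, -16], [-2, 2, 5]].
det(A - λI) = 0 gives eigenvalues λ = 1, -3, -1.
For λ=1: eigenvector (0,-2,1).
For λ=-3: eigenvector (-1,3,-1).
For λ=-1: eigenvector (1,-2,1).
General solution: c_1e^(t)(0,-2,1) + c_2e^(-3t)(-1,3,-1) + c_3e^(-t)(1,-2,1).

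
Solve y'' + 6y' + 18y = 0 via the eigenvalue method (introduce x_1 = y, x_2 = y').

Let x_1 = y, x_2 = y'. Then x_1' = x_2 and x_2' = -18x_1 - 6x_2.
A = [[0,1],[-18,-6]]; det(A-λI) = λ^2 + 6λ + 18.
Eigenvalues λ = -3 ± 3i.

y(t) = K_1e^(-3t)cos(3t) + K_2e^(-3t)sin(3t)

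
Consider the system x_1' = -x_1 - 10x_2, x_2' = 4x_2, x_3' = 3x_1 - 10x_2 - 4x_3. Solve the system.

Coefficient matrix A = [[-1, -10, 0], [0, 4, 0], [3, -10, -4]].
det(A - λI) = 0 gives eigenvalues λ = -1, 4, -4.
For λ=-1: eigenvector (1,0,1).
For λ=4: eigenvector (-2,1,-2).
For λ=-4: eigenvector (0,0,1).
General solution: c_1e^(-t)(1,0,1) + c_2e^(4t)(-2,1,-2) + c_3e^(-4t)(0,0,1).

x_1(t) = c_1e^(-t) - 2c_2e^(4t), x_2(t) = c_2e^(4t), x_3(t) = c_1e^(-t) - 2c_2e^(4t) + c_3e^(-4t)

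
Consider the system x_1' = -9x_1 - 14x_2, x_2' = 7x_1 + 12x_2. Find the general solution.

x_1(t) = 2K_1e^(-2t) - K_2e^(5t), x_2(t) = -K_1e^(-2t) + K_2e^(5t)

Coefficient matrix A = [[-9, -14], [7, 12]].
Characteristic polynomial det(A - λI) = λ^2 - 3λ - 10 = 0.
Eigenvalues λ = -2, 5.
For λ=-2: (A-λI) row 1 is [-7, -14], so an eigenvector is (2, -1).
For λ=5: (A-λI) row 1 is [-14, -14], so an eigenvector is (-1, 1).
General solution: K_1e^(-2t)(2,-1) + K_2e^(5t)(-1,1).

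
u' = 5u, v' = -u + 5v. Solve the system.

Coefficient matrix A = [[5, 0], [-1, 5]].
Characteristic polynomial det(A - λI) = λ^2 - 10λ + 25 = 0.
Single eigenvalue λ = 5 with algebraic multiplicity 2.
Eigenvector v = (0,1); generalized eigenvector w with (A-λI)w=v is (-1,-3).
General solution: e^(5t)[c_1·v + c_2·(t·v + w)].

u(t) = -c_2e^(5t), v(t) = c_1e^(5t) + c_2te^(5t) - 3c_2e^(5t)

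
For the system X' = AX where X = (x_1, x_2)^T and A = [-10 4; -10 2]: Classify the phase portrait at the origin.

stable spiral

A = [[-10,4],[-10,2]]; det(A-λI) = λ^2 + 8λ + 20.
λ = -4 ± 2i: negative real part.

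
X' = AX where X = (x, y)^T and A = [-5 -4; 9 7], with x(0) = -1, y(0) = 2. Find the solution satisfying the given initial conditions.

Coefficient matrix A = [[-5, -4], [9, 7]].
Characteristic polynomial det(A - λI) = λ^2 - 2λ + 1 = 0.
Single eigenvalue λ = 1 with algebraic multiplicity 2.
Eigenvector v = (2,-3); generalized eigenvector w with (A-λI)w=v is (1,-2).
General solution: e^(t)[K_1·v + K_2·(t·v + w)].
Applying x(0)=-1, y(0)=2 gives K_1=0, K_2=-1.

x(t) = -2te^(t) - e^(t), y(t) = 3te^(t) + 2e^(t)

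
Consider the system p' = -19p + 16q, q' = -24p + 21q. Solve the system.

Coefficient matrix A = [[-19, 16], [-24, 21]].
Characteristic polynomial det(A - λI) = λ^2 - 2λ - 15 = 0.
Eigenvalues λ = 5, -3.
For λ=5: (A-λI) row 1 is [-24, 16], so an eigenvector is (-2, -3).
For λ=-3: (A-λI) row 1 is [-16, 16], so an eigenvector is (-1, -1).
General solution: K_1e^(5t)(-2,-3) + K_2e^(-3t)(-1,-1).

p(t) = -2K_1e^(5t) - K_2e^(-3t), q(t) = -3K_1e^(5t) - K_2e^(-3t)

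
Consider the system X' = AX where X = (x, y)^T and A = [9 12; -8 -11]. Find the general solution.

x(t) = -c_1e^(-3t) + 3c_2e^(t), y(t) = c_1e^(-3t) - 2c_2e^(t)

Coefficient matrix A = [[9, 12], [-8, -11]].
Characteristic polynomial det(A - λI) = λ^2 + 2λ - 3 = 0.
Eigenvalues λ = -3, 1.
For λ=-3: (A-λI) row 1 is [12, 12], so an eigenvector is (-1, 1).
For λ=1: (A-λI) row 1 is [8, 12], so an eigenvector is (3, -2).
General solution: c_1e^(-3t)(-1,1) + c_2e^(t)(3,-2).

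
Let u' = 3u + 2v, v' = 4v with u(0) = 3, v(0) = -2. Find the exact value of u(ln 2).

-8

A = [[3,2],[0,4]]; eigenvalues λ = 4, 3.
Eigenvectors: (-2,-1) for λ=4, (1,0) for λ=3.
From the initial condition, c_1 = 2, c_2 = 7.
u(ln 2) = (2)(2^4)(-2) + (7)(2^3)(1) = -8.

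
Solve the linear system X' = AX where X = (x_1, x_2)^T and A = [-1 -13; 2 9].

Coefficient matrix A = [[-1, -13], [2, 9]].
Characteristic polynomial det(A - λI) = λ^2 - 8λ + 17 = 0.
Eigenvalues λ = 4 ± i (complex conjugate pair).
For λ=4+i: an eigenvector is (2,-1) - i(3,-1) = (2 - 3i, -1 + i).
A real fundamental pair from Re and Im of e^((4+i)t)v: X_1 = e^(4t)(cos(t)·(2,-1) + sin(t)·(3,-1)), X_2 = e^(4t)(sin(t)·(2,-1) - cos(t)·(3,-1)).
General solution: K_1X_1 + K_2X_2.

x_1(t) = 3K_1e^(4t)sin(t) + 2K_1e^(4t)cos(t) + 2K_2e^(4t)sin(t) - 3K_2e^(4t)cos(t), x_2(t) = -K_1e^(4t)sin(t) - K_1e^(4t)cos(t) - K_2e^(4t)sin(t) + K_2e^(4t)cos(t)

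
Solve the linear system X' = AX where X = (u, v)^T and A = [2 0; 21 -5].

u(t) = -C_1e^(2t), v(t) = -3C_1e^(2t) + C_2e^(-5t)

Coefficient matrix A = [[2, 0], [21, -5]].
Characteristic polynomial det(A - λI) = λ^2 + 3λ - 10 = 0.
Eigenvalues λ = 2, -5.
For λ=2: (A-λI) row 2 is [21, -7], so an eigenvector is (-1, -3).
For λ=-5: (A-λI) row 1 is [7, 0], so an eigenvector is (0, 1).
General solution: C_1e^(2t)(-1,-3) + C_2e^(-5t)(0,1).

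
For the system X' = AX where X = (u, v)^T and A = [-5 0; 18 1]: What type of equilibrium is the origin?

A = [[-5,0],[18,1]]; det(A-λI) = λ^2 + 4λ - 5.
λ = -5, 1: opposite signs.

saddle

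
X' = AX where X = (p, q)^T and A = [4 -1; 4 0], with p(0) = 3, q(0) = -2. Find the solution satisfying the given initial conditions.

Coefficient matrix A = [[4, -1], [4, 0]].
Characteristic polynomial det(A - λI) = λ^2 - 4λ + 4 = 0.
Single eigenvalue λ = 2 with algebraic multiplicity 2.
Eigenvector v = (-1,-2); generalized eigenvector w with (A-λI)w=v is (1,3).
General solution: e^(2t)[c_1·v + c_2·(t·v + w)].
Applying p(0)=3, q(0)=-2 gives c_1=-11, c_2=-8.

p(t) = 8te^(2t) + 3e^(2t), q(t) = 16te^(2t) - 2e^(2t)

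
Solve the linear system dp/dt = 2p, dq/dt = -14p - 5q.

p(t) = c_1e^(2t), q(t) = -2c_1e^(2t) + c_2e^(-5t)

Coefficient matrix A = [[2, 0], [-14, -5]].
Characteristic polynomial det(A - λI) = λ^2 + 3λ - 10 = 0.
Eigenvalues λ = 2, -5.
For λ=2: (A-λI) row 2 is [-14, -7], so an eigenvector is (1, -2).
For λ=-5: (A-λI) row 1 is [7, 0], so an eigenvector is (0, 1).
General solution: c_1e^(2t)(1,-2) + c_2e^(-5t)(0,1).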